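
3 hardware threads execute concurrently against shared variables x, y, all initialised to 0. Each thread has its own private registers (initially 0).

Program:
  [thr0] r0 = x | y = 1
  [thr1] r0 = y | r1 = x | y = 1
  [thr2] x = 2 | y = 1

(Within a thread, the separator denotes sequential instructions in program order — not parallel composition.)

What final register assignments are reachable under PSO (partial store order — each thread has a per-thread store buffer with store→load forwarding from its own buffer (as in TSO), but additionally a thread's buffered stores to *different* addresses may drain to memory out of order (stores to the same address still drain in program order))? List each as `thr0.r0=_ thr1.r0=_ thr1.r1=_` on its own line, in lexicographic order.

thr0.r0=0 thr1.r0=0 thr1.r1=0
thr0.r0=0 thr1.r0=0 thr1.r1=2
thr0.r0=0 thr1.r0=1 thr1.r1=0
thr0.r0=0 thr1.r0=1 thr1.r1=2
thr0.r0=2 thr1.r0=0 thr1.r1=0
thr0.r0=2 thr1.r0=0 thr1.r1=2
thr0.r0=2 thr1.r0=1 thr1.r1=0
thr0.r0=2 thr1.r0=1 thr1.r1=2

outcome vector order: (thr0.r0,thr1.r0,thr1.r1)
|PSO outcomes| = 8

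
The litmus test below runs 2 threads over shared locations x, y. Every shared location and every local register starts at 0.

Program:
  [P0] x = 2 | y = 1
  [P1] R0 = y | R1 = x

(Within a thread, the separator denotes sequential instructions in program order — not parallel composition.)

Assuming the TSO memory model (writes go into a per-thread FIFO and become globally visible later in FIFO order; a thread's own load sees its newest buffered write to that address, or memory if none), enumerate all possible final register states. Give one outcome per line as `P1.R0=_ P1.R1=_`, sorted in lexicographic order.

outcome vector order: (P1.R0,P1.R1)
|TSO outcomes| = 3

P1.R0=0 P1.R1=0
P1.R0=0 P1.R1=2
P1.R0=1 P1.R1=2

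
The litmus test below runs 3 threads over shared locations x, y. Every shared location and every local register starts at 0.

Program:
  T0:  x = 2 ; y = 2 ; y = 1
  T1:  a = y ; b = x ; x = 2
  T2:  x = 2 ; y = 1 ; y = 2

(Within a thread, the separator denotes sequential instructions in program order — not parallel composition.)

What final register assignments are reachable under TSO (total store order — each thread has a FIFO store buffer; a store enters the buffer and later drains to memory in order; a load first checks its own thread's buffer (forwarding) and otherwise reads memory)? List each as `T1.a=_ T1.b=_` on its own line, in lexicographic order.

T1.a=0 T1.b=0
T1.a=0 T1.b=2
T1.a=1 T1.b=2
T1.a=2 T1.b=2

outcome vector order: (T1.a,T1.b)
|TSO outcomes| = 4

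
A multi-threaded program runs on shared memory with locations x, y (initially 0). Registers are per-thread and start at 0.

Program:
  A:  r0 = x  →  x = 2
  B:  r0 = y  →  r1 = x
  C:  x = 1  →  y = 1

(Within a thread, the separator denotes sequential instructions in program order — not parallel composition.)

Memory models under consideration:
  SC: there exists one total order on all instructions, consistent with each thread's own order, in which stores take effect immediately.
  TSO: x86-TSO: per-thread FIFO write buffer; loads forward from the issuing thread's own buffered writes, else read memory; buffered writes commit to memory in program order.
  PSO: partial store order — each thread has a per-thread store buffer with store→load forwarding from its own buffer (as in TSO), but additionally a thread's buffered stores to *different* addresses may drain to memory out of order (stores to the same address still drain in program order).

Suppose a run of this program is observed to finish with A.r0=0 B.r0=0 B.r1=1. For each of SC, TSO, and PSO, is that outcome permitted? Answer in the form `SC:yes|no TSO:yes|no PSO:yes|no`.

SC:yes TSO:yes PSO:yes

outcome vector order: (A.r0,B.r0,B.r1)
[SC] allowed = {0/0/0, 0/0/1, 0/0/2, 0/1/1, 0/1/2, 1/0/0, 1/0/1, 1/0/2, 1/1/1, 1/1/2}
[TSO] allowed = {0/0/0, 0/0/1, 0/0/2, 0/1/1, 0/1/2, 1/0/0, 1/0/1, 1/0/2, 1/1/1, 1/1/2}
[PSO] allowed = {0/0/0, 0/0/1, 0/0/2, 0/1/0, 0/1/1, 0/1/2, 1/0/0, 1/0/1, 1/0/2, 1/1/0, 1/1/1, 1/1/2}
target 0/0/1 ∈ {SC,TSO,PSO}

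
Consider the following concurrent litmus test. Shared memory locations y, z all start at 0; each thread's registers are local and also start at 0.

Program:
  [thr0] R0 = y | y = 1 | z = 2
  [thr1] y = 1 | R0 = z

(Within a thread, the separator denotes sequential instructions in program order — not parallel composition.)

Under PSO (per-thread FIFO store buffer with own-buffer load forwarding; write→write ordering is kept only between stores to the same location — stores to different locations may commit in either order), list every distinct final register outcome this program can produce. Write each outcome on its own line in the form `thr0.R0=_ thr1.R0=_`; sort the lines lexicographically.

outcome vector order: (thr0.R0,thr1.R0)
|PSO outcomes| = 4

thr0.R0=0 thr1.R0=0
thr0.R0=0 thr1.R0=2
thr0.R0=1 thr1.R0=0
thr0.R0=1 thr1.R0=2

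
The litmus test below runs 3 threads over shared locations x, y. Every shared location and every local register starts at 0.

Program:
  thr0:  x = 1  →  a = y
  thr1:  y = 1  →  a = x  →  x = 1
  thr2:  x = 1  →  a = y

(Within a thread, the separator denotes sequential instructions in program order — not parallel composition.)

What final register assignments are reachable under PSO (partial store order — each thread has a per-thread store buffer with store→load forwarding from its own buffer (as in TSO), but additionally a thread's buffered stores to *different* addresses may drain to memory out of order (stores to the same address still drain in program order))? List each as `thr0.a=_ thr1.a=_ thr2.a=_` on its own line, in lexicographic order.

thr0.a=0 thr1.a=0 thr2.a=0
thr0.a=0 thr1.a=0 thr2.a=1
thr0.a=0 thr1.a=1 thr2.a=0
thr0.a=0 thr1.a=1 thr2.a=1
thr0.a=1 thr1.a=0 thr2.a=0
thr0.a=1 thr1.a=0 thr2.a=1
thr0.a=1 thr1.a=1 thr2.a=0
thr0.a=1 thr1.a=1 thr2.a=1

outcome vector order: (thr0.a,thr1.a,thr2.a)
|PSO outcomes| = 8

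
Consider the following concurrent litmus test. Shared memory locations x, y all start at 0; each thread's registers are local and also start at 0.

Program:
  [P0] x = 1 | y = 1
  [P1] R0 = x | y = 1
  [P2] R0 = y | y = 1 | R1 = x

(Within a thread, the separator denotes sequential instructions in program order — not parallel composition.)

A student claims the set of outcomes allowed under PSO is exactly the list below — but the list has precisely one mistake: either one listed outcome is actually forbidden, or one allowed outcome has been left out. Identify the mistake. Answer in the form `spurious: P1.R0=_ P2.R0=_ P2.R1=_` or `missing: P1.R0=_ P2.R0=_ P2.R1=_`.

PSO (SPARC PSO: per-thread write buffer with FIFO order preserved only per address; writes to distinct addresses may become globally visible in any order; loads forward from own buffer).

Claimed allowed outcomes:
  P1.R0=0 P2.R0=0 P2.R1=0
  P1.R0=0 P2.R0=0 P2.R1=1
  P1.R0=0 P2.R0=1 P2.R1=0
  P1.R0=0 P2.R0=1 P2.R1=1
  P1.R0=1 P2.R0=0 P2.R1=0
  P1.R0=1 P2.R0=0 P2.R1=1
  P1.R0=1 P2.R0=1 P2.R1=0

missing: P1.R0=1 P2.R0=1 P2.R1=1

outcome vector order: (P1.R0,P2.R0,P2.R1)
PSO (8): (0,0,0); (0,0,1); (0,1,0); (0,1,1); (1,0,0); (1,0,1); (1,1,0); (1,1,1)
PSO∖claimed = {(1,1,1)}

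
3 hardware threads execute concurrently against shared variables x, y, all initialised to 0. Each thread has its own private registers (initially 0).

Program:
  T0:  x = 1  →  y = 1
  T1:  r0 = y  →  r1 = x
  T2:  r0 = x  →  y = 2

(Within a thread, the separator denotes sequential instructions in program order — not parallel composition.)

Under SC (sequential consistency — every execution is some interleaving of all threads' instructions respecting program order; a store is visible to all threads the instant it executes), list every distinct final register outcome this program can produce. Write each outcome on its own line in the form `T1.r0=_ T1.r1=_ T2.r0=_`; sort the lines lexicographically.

T1.r0=0 T1.r1=0 T2.r0=0
T1.r0=0 T1.r1=0 T2.r0=1
T1.r0=0 T1.r1=1 T2.r0=0
T1.r0=0 T1.r1=1 T2.r0=1
T1.r0=1 T1.r1=1 T2.r0=0
T1.r0=1 T1.r1=1 T2.r0=1
T1.r0=2 T1.r1=0 T2.r0=0
T1.r0=2 T1.r1=1 T2.r0=0
T1.r0=2 T1.r1=1 T2.r0=1

outcome vector order: (T1.r0,T1.r1,T2.r0)
|SC outcomes| = 9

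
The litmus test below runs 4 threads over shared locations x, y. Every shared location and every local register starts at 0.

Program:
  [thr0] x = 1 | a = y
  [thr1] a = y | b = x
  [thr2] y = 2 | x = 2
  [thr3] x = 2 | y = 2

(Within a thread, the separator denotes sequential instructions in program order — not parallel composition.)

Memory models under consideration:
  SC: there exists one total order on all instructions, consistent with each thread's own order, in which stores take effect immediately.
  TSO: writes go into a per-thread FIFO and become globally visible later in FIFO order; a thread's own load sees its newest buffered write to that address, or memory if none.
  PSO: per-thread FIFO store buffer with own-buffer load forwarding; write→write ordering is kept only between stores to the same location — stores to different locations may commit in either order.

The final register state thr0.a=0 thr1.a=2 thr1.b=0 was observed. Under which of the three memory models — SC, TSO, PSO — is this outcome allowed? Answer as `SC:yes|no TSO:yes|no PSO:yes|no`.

outcome vector order: (thr0.a,thr1.a,thr1.b)
[SC] allowed = {000, 001, 002, 021, 022, 200, 201, 202, 220, 221, 222}
[TSO] allowed = {000, 001, 002, 020, 021, 022, 200, 201, 202, 220, 221, 222}
[PSO] allowed = {000, 001, 002, 020, 021, 022, 200, 201, 202, 220, 221, 222}
target 020 ∈ {TSO,PSO}

SC:no TSO:yes PSO:yes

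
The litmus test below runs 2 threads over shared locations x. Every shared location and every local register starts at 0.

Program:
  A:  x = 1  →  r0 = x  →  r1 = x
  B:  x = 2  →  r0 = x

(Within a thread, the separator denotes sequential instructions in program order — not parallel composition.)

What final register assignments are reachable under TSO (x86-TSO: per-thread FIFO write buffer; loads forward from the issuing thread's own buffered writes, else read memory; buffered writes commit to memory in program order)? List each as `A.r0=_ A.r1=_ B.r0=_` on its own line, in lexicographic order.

A.r0=1 A.r1=1 B.r0=1
A.r0=1 A.r1=1 B.r0=2
A.r0=1 A.r1=2 B.r0=2
A.r0=2 A.r1=2 B.r0=2

outcome vector order: (A.r0,A.r1,B.r0)
|TSO outcomes| = 4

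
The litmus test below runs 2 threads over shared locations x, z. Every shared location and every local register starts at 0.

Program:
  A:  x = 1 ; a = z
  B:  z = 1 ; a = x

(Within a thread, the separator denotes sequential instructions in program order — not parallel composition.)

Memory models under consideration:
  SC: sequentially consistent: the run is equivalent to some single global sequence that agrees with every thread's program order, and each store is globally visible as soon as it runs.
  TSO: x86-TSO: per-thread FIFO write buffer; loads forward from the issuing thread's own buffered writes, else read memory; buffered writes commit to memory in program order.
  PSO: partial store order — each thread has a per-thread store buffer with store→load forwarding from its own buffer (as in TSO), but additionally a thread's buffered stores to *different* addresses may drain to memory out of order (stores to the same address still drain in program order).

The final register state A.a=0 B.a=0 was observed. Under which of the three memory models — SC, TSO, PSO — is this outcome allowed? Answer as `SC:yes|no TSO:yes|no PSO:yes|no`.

outcome vector order: (A.a,B.a)
SC (3): 01, 10, 11
TSO (4): 00, 01, 10, 11
PSO (4): 00, 01, 10, 11
target 00 ∈ {TSO,PSO}

SC:no TSO:yes PSO:yes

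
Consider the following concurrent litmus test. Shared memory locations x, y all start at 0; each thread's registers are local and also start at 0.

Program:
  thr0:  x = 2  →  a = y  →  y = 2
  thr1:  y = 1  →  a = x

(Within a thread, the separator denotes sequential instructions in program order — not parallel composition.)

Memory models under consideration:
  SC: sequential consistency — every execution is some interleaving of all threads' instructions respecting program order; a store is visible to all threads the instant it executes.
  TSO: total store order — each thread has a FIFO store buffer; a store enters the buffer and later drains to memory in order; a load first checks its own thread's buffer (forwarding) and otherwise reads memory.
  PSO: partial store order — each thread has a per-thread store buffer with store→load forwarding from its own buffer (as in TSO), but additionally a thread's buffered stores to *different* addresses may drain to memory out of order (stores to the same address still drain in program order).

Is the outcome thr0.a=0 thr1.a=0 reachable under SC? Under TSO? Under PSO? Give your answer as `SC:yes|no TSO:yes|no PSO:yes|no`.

SC:no TSO:yes PSO:yes

outcome vector order: (thr0.a,thr1.a)
SC (3): <0 2> <1 0> <1 2>
TSO (4): <0 0> <0 2> <1 0> <1 2>
PSO (4): <0 0> <0 2> <1 0> <1 2>
target <0 0> ∈ {TSO,PSO}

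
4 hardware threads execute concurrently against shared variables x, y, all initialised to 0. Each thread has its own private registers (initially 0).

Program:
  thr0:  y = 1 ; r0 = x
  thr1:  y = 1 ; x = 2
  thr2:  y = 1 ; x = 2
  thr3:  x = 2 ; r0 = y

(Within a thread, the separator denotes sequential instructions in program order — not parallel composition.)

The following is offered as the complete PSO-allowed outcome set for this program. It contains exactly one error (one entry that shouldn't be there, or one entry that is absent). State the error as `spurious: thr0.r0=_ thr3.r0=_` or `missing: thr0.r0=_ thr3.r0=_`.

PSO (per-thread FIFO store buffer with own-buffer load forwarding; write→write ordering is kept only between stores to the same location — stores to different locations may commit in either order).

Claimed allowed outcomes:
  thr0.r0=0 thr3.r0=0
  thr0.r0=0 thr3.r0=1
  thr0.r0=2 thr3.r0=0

missing: thr0.r0=2 thr3.r0=1

outcome vector order: (thr0.r0,thr3.r0)
under PSO → (0,0); (0,1); (2,0); (2,1)
PSO∖claimed = {(2,1)}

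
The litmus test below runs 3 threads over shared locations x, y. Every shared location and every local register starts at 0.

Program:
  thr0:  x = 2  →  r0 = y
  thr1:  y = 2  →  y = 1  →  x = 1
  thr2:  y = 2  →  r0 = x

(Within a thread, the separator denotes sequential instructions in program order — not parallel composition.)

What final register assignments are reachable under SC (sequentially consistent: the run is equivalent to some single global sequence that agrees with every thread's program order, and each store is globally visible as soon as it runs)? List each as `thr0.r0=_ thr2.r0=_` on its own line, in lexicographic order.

thr0.r0=0 thr2.r0=1
thr0.r0=0 thr2.r0=2
thr0.r0=1 thr2.r0=0
thr0.r0=1 thr2.r0=1
thr0.r0=1 thr2.r0=2
thr0.r0=2 thr2.r0=0
thr0.r0=2 thr2.r0=1
thr0.r0=2 thr2.r0=2

outcome vector order: (thr0.r0,thr2.r0)
|SC outcomes| = 8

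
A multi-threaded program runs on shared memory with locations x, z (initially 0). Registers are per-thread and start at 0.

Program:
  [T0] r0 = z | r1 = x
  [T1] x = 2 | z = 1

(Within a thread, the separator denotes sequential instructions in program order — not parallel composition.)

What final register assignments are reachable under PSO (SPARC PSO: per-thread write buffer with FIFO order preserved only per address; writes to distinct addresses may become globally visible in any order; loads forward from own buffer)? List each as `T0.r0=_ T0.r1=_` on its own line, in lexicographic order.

T0.r0=0 T0.r1=0
T0.r0=0 T0.r1=2
T0.r0=1 T0.r1=0
T0.r0=1 T0.r1=2

outcome vector order: (T0.r0,T0.r1)
|PSO outcomes| = 4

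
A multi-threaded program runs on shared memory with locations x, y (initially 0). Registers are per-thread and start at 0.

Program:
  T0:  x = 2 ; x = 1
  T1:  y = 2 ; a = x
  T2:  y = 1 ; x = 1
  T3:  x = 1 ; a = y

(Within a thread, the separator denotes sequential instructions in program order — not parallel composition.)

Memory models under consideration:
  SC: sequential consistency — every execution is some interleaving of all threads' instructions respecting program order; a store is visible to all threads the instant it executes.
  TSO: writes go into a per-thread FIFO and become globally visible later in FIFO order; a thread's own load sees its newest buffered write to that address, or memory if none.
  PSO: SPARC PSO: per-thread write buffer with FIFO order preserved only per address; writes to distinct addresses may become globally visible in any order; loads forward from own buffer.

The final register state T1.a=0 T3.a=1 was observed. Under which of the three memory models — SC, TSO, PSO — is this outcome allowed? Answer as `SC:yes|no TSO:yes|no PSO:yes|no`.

SC:yes TSO:yes PSO:yes

outcome vector order: (T1.a,T3.a)
[SC] allowed = {0/1 0/2 1/0 1/1 1/2 2/0 2/1 2/2}
[TSO] allowed = {0/0 0/1 0/2 1/0 1/1 1/2 2/0 2/1 2/2}
[PSO] allowed = {0/0 0/1 0/2 1/0 1/1 1/2 2/0 2/1 2/2}
target 0/1 ∈ {SC,TSO,PSO}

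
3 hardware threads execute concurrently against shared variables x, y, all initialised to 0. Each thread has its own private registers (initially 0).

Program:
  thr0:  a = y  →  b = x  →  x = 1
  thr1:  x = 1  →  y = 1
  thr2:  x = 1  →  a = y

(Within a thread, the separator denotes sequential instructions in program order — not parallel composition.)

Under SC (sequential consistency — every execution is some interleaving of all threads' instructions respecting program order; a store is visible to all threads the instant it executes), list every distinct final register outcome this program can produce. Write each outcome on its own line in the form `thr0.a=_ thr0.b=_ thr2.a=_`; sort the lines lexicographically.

outcome vector order: (thr0.a,thr0.b,thr2.a)
|SC outcomes| = 6

thr0.a=0 thr0.b=0 thr2.a=0
thr0.a=0 thr0.b=0 thr2.a=1
thr0.a=0 thr0.b=1 thr2.a=0
thr0.a=0 thr0.b=1 thr2.a=1
thr0.a=1 thr0.b=1 thr2.a=0
thr0.a=1 thr0.b=1 thr2.a=1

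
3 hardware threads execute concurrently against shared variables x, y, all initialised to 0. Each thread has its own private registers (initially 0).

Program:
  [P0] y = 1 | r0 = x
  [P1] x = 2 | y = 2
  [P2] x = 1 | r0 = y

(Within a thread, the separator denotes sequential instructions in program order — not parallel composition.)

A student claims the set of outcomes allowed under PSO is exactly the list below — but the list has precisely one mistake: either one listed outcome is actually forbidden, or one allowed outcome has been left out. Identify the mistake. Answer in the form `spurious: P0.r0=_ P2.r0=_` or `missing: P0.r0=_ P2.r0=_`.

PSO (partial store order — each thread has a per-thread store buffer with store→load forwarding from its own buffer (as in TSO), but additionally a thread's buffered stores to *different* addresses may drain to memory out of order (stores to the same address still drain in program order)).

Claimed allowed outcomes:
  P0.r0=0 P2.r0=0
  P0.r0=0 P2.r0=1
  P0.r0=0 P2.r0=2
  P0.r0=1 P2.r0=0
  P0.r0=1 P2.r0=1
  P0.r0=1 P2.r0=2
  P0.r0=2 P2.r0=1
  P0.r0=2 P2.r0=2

outcome vector order: (P0.r0,P2.r0)
PSO (9): 00, 01, 02, 10, 11, 12, 20, 21, 22
PSO∖claimed = {20}

missing: P0.r0=2 P2.r0=0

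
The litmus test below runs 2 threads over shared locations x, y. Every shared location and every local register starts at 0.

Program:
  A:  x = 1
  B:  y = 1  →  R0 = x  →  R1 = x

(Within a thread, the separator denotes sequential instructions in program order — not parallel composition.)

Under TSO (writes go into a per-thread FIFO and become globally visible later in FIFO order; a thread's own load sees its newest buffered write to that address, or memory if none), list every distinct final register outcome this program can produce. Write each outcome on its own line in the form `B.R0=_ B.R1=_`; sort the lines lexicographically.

outcome vector order: (B.R0,B.R1)
|TSO outcomes| = 3

B.R0=0 B.R1=0
B.R0=0 B.R1=1
B.R0=1 B.R1=1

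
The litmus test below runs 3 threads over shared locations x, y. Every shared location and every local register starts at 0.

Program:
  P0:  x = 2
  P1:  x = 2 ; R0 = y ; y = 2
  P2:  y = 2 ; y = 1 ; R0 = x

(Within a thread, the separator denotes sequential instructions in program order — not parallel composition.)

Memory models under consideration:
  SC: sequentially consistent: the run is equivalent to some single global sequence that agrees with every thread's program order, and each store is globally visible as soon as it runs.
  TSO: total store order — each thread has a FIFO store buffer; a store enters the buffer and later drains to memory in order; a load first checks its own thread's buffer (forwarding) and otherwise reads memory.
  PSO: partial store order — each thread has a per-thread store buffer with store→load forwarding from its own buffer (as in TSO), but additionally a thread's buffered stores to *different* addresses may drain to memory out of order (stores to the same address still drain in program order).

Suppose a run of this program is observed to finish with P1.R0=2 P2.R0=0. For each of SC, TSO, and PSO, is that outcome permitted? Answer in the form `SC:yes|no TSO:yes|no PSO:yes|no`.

outcome vector order: (P1.R0,P2.R0)
under SC → <0 2>; <1 0>; <1 2>; <2 2>
under TSO → <0 0>; <0 2>; <1 0>; <1 2>; <2 0>; <2 2>
under PSO → <0 0>; <0 2>; <1 0>; <1 2>; <2 0>; <2 2>
target <2 0> ∈ {TSO,PSO}

SC:no TSO:yes PSO:yes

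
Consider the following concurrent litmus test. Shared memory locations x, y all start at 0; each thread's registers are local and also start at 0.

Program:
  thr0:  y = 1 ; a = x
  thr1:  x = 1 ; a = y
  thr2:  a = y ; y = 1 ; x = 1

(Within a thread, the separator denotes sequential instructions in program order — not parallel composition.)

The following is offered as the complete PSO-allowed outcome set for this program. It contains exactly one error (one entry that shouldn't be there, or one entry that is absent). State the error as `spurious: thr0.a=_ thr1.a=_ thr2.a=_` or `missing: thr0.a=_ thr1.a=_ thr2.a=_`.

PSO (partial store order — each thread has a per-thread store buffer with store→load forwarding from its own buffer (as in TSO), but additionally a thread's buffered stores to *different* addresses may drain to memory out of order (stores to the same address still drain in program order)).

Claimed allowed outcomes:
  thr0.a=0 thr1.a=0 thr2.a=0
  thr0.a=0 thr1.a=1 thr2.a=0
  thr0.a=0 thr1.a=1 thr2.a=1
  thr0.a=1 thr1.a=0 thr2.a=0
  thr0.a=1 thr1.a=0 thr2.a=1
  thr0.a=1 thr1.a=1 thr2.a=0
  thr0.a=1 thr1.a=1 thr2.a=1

missing: thr0.a=0 thr1.a=0 thr2.a=1

outcome vector order: (thr0.a,thr1.a,thr2.a)
PSO: 8 outcomes — {0/0/0 0/0/1 0/1/0 0/1/1 1/0/0 1/0/1 1/1/0 1/1/1}
PSO∖claimed = {0/0/1}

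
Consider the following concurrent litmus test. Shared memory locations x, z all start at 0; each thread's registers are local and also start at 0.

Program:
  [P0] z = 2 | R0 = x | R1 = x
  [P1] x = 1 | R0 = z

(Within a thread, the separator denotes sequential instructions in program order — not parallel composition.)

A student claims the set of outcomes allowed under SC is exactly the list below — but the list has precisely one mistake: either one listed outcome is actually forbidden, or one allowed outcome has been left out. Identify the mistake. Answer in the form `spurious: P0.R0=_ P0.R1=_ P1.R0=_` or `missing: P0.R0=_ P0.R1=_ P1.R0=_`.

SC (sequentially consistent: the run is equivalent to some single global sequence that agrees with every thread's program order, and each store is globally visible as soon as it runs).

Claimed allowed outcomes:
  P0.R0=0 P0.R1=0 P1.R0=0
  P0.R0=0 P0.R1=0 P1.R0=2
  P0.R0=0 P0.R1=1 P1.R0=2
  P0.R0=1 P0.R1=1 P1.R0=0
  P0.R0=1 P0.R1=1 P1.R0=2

spurious: P0.R0=0 P0.R1=0 P1.R0=0

outcome vector order: (P0.R0,P0.R1,P1.R0)
under SC → <0 0 2>; <0 1 2>; <1 1 0>; <1 1 2>
claimed∖SC = {<0 0 0>}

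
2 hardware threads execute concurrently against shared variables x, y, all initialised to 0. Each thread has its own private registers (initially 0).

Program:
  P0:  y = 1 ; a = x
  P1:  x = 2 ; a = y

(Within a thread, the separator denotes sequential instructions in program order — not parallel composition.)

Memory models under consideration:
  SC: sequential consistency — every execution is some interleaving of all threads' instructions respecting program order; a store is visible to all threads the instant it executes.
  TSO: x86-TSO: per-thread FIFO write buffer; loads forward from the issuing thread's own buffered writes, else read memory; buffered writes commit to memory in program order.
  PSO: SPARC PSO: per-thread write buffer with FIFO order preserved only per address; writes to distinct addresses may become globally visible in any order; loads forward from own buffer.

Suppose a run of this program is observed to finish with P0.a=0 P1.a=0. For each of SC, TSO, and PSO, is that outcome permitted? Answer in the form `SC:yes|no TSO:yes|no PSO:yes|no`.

SC:no TSO:yes PSO:yes

outcome vector order: (P0.a,P1.a)
[SC] allowed = {(0,1) (2,0) (2,1)}
[TSO] allowed = {(0,0) (0,1) (2,0) (2,1)}
[PSO] allowed = {(0,0) (0,1) (2,0) (2,1)}
target (0,0) ∈ {TSO,PSO}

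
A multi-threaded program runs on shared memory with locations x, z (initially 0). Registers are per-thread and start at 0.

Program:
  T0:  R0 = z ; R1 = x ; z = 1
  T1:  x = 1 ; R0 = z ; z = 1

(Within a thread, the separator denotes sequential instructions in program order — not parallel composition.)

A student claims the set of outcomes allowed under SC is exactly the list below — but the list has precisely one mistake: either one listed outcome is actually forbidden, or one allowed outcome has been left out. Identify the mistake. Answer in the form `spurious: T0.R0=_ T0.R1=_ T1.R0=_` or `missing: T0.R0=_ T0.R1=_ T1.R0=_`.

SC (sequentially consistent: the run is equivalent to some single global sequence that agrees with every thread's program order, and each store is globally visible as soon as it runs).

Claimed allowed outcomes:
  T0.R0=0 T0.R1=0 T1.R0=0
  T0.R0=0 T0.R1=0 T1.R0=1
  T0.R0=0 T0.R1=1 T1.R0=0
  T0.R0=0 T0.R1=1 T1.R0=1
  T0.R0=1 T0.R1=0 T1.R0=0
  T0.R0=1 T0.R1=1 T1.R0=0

outcome vector order: (T0.R0,T0.R1,T1.R0)
under SC → 0/0/0 0/0/1 0/1/0 0/1/1 1/1/0
claimed∖SC = {1/0/0}

spurious: T0.R0=1 T0.R1=0 T1.R0=0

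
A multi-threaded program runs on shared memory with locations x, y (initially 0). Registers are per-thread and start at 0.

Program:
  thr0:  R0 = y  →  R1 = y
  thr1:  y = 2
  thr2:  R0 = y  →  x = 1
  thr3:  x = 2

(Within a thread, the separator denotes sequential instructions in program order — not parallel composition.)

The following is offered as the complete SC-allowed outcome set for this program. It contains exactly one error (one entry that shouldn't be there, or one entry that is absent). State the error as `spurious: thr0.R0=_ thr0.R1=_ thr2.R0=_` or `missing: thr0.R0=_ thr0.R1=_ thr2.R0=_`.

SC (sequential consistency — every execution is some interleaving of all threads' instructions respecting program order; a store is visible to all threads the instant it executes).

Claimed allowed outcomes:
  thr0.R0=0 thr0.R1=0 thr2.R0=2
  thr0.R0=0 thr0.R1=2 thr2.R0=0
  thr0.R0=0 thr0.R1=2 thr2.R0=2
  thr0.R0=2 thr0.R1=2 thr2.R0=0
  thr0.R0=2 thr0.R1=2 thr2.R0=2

outcome vector order: (thr0.R0,thr0.R1,thr2.R0)
under SC → 0/0/0 0/0/2 0/2/0 0/2/2 2/2/0 2/2/2
SC∖claimed = {0/0/0}

missing: thr0.R0=0 thr0.R1=0 thr2.R0=0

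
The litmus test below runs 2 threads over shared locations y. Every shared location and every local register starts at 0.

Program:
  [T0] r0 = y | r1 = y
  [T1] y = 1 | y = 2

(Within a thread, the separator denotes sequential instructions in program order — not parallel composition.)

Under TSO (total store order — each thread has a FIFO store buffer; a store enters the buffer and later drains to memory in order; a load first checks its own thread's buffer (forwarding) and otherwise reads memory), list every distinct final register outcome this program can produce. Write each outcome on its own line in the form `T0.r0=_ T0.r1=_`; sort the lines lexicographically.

T0.r0=0 T0.r1=0
T0.r0=0 T0.r1=1
T0.r0=0 T0.r1=2
T0.r0=1 T0.r1=1
T0.r0=1 T0.r1=2
T0.r0=2 T0.r1=2

outcome vector order: (T0.r0,T0.r1)
|TSO outcomes| = 6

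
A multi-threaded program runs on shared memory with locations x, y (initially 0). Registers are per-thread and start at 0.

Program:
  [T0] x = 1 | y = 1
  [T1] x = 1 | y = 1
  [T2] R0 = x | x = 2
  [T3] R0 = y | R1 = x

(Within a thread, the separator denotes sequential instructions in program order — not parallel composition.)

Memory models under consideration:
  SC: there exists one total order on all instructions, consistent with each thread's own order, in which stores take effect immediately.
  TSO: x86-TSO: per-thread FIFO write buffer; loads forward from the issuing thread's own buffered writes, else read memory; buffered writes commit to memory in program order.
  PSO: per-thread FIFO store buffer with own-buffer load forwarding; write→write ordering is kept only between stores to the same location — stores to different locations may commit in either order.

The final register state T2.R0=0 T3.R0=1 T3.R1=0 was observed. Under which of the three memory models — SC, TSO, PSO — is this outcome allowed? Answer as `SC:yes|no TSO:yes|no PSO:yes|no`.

SC:no TSO:no PSO:yes

outcome vector order: (T2.R0,T3.R0,T3.R1)
[SC] allowed = {<0 0 0>, <0 0 1>, <0 0 2>, <0 1 1>, <0 1 2>, <1 0 0>, <1 0 1>, <1 0 2>, <1 1 1>, <1 1 2>}
[TSO] allowed = {<0 0 0>, <0 0 1>, <0 0 2>, <0 1 1>, <0 1 2>, <1 0 0>, <1 0 1>, <1 0 2>, <1 1 1>, <1 1 2>}
[PSO] allowed = {<0 0 0>, <0 0 1>, <0 0 2>, <0 1 0>, <0 1 1>, <0 1 2>, <1 0 0>, <1 0 1>, <1 0 2>, <1 1 0>, <1 1 1>, <1 1 2>}
target <0 1 0> ∈ {PSO}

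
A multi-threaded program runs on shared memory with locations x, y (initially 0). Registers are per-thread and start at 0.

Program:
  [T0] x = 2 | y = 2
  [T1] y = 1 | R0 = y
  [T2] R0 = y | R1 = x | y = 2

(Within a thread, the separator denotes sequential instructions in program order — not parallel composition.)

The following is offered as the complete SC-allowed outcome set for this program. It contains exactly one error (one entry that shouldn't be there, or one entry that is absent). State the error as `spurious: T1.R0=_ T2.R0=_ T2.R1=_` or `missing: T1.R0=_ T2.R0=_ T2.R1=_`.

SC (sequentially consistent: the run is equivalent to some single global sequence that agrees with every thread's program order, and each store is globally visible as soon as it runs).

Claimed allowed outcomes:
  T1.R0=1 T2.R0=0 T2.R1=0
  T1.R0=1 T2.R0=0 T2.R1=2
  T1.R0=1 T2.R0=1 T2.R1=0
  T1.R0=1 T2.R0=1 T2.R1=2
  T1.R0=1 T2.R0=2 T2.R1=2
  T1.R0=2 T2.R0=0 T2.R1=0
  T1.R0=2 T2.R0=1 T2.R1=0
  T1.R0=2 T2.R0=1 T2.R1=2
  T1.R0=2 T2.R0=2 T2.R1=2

outcome vector order: (T1.R0,T2.R0,T2.R1)
under SC → <1 0 0>, <1 0 2>, <1 1 0>, <1 1 2>, <1 2 2>, <2 0 0>, <2 0 2>, <2 1 0>, <2 1 2>, <2 2 2>
SC∖claimed = {<2 0 2>}

missing: T1.R0=2 T2.R0=0 T2.R1=2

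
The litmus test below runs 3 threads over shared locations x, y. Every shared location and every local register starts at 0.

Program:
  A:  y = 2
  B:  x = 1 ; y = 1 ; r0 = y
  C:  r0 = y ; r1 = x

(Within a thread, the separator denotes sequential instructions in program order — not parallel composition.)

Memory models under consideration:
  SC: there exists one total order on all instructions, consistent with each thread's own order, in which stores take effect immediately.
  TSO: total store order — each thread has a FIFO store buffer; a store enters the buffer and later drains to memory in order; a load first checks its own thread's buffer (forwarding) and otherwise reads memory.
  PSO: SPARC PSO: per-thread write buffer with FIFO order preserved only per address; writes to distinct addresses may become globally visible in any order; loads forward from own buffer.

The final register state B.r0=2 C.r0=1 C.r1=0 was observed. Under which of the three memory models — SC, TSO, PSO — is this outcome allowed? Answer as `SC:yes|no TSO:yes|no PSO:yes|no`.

outcome vector order: (B.r0,C.r0,C.r1)
under SC → 100; 101; 111; 120; 121; 200; 201; 211; 221
under TSO → 100; 101; 111; 120; 121; 200; 201; 211; 221
under PSO → 100; 101; 110; 111; 120; 121; 200; 201; 210; 211; 220; 221
target 210 ∈ {PSO}

SC:no TSO:no PSO:yes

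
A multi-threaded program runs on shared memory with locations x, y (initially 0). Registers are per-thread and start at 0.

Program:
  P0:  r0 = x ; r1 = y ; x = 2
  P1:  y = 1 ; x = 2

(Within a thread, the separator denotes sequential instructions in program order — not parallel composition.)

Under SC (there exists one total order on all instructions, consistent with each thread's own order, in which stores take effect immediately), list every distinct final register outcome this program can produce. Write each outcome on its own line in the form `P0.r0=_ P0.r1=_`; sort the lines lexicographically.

outcome vector order: (P0.r0,P0.r1)
|SC outcomes| = 3

P0.r0=0 P0.r1=0
P0.r0=0 P0.r1=1
P0.r0=2 P0.r1=1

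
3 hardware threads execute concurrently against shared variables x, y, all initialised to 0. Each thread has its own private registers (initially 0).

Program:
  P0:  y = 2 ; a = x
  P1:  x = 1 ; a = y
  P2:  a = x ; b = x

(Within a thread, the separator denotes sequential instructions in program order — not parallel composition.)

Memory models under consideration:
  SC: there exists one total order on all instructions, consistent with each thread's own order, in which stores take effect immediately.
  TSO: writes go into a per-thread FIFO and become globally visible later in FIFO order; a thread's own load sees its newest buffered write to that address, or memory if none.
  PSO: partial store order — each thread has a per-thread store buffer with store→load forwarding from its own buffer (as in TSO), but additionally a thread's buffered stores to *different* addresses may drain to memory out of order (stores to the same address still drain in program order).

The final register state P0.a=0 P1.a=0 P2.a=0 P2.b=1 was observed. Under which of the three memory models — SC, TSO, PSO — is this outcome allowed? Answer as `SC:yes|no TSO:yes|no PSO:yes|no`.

outcome vector order: (P0.a,P1.a,P2.a,P2.b)
under SC → 0/2/0/0 0/2/0/1 0/2/1/1 1/0/0/0 1/0/0/1 1/0/1/1 1/2/0/0 1/2/0/1 1/2/1/1
under TSO → 0/0/0/0 0/0/0/1 0/0/1/1 0/2/0/0 0/2/0/1 0/2/1/1 1/0/0/0 1/0/0/1 1/0/1/1 1/2/0/0 1/2/0/1 1/2/1/1
under PSO → 0/0/0/0 0/0/0/1 0/0/1/1 0/2/0/0 0/2/0/1 0/2/1/1 1/0/0/0 1/0/0/1 1/0/1/1 1/2/0/0 1/2/0/1 1/2/1/1
target 0/0/0/1 ∈ {TSO,PSO}

SC:no TSO:yes PSO:yes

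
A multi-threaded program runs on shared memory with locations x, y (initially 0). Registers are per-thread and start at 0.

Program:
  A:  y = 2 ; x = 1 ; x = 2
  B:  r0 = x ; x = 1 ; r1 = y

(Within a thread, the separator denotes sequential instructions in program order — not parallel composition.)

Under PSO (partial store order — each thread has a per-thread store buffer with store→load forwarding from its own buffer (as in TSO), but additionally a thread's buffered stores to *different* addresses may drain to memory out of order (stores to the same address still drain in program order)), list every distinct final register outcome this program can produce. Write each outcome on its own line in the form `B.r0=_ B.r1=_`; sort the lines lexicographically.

outcome vector order: (B.r0,B.r1)
|PSO outcomes| = 6

B.r0=0 B.r1=0
B.r0=0 B.r1=2
B.r0=1 B.r1=0
B.r0=1 B.r1=2
B.r0=2 B.r1=0
B.r0=2 B.r1=2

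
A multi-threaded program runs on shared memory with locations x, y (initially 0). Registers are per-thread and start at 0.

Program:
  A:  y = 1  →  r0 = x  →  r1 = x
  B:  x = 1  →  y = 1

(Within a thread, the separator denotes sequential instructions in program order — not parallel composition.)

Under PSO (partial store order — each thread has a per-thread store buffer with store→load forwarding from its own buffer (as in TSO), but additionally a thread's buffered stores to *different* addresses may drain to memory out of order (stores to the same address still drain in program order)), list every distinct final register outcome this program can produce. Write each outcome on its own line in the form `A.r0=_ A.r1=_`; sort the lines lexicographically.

A.r0=0 A.r1=0
A.r0=0 A.r1=1
A.r0=1 A.r1=1

outcome vector order: (A.r0,A.r1)
|PSO outcomes| = 3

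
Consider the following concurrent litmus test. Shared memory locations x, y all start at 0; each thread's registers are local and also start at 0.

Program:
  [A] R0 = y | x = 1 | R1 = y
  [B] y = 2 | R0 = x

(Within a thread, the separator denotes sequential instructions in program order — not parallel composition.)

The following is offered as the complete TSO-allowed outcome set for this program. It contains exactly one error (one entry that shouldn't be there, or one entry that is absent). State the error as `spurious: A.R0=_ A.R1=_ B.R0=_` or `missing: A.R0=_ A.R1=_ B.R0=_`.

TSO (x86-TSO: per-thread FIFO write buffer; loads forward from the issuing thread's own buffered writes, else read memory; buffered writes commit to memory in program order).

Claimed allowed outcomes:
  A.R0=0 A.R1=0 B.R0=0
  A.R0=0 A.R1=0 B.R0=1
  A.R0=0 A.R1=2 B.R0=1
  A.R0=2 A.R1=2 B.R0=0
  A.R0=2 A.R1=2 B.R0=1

outcome vector order: (A.R0,A.R1,B.R0)
under TSO → 000 001 020 021 220 221
TSO∖claimed = {020}

missing: A.R0=0 A.R1=2 B.R0=0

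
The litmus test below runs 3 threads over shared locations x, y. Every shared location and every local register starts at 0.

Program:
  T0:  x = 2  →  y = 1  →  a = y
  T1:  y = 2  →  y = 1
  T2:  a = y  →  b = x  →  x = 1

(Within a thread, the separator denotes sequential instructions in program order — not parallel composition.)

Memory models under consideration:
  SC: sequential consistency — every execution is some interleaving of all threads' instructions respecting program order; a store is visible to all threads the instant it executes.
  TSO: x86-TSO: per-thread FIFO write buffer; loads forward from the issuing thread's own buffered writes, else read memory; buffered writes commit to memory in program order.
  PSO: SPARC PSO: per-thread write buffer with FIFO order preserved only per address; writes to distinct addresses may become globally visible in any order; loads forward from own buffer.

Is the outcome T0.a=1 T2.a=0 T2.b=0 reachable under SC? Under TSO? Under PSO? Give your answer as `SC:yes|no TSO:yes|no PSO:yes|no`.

outcome vector order: (T0.a,T2.a,T2.b)
[SC] allowed = {(1,0,0), (1,0,2), (1,1,0), (1,1,2), (1,2,0), (1,2,2), (2,0,0), (2,0,2), (2,1,2), (2,2,2)}
[TSO] allowed = {(1,0,0), (1,0,2), (1,1,0), (1,1,2), (1,2,0), (1,2,2), (2,0,0), (2,0,2), (2,1,2), (2,2,2)}
[PSO] allowed = {(1,0,0), (1,0,2), (1,1,0), (1,1,2), (1,2,0), (1,2,2), (2,0,0), (2,0,2), (2,1,0), (2,1,2), (2,2,0), (2,2,2)}
target (1,0,0) ∈ {SC,TSO,PSO}

SC:yes TSO:yes PSO:yes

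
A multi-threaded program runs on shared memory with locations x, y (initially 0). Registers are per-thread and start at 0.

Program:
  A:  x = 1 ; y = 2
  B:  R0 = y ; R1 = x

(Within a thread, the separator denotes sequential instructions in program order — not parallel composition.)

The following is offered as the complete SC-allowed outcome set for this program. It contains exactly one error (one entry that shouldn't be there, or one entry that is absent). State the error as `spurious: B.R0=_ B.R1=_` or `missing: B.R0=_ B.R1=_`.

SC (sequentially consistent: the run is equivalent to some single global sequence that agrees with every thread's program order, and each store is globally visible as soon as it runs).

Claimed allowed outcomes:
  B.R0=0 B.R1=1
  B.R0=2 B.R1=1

missing: B.R0=0 B.R1=0

outcome vector order: (B.R0,B.R1)
SC (3): (0,0), (0,1), (2,1)
SC∖claimed = {(0,0)}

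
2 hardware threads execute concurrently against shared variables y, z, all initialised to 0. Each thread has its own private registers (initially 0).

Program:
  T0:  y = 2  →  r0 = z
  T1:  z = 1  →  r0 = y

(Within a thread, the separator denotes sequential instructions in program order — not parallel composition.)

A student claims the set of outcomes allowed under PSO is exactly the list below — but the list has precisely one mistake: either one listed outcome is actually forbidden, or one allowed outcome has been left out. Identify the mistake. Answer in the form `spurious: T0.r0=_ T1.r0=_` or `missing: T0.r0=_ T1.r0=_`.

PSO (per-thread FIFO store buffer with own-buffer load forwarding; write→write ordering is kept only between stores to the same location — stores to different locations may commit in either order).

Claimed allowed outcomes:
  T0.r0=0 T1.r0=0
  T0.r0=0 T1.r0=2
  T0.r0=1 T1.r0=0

missing: T0.r0=1 T1.r0=2

outcome vector order: (T0.r0,T1.r0)
[PSO] allowed = {0/0, 0/2, 1/0, 1/2}
PSO∖claimed = {1/2}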